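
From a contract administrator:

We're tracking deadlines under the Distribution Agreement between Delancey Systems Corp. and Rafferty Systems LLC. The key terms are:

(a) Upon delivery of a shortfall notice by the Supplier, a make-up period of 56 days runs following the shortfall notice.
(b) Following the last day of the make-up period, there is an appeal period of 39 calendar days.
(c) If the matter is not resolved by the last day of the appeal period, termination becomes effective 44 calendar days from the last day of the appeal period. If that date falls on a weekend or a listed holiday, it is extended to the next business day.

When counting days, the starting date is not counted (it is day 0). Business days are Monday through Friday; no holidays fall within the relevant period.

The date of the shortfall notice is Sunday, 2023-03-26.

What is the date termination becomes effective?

2023-08-14

The last day of the make-up period: 2023-03-26 + 56 days = 2023-05-21.
The last day of the appeal period: 39 calendar days after 2023-05-21 is 2023-06-29.
Adding 44 calendar days to 2023-06-29 gives 2023-08-12, which is the date termination becomes effective. That falls on a Saturday, so it rolls to the next business day, Monday, 2023-08-14.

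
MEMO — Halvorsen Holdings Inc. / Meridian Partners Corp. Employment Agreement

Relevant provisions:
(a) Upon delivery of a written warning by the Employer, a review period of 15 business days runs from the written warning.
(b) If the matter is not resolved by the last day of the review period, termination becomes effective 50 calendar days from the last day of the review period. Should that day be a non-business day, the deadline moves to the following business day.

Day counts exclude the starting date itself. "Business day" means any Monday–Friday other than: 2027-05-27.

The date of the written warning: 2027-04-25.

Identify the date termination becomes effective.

The last day of the review period: counting 15 business days from Sunday, 2027-04-25 (Apr 26, Apr 27, Apr 28, Apr 29, …, May 12, May 13, May 14, skipping weekends) reaches Friday, 2027-05-14.
Adding 50 calendar days to 2027-05-14 gives 2027-07-03, which is the date termination becomes effective. That falls on a Saturday, so it rolls to the next business day, Monday, 2027-07-05.

2027-07-05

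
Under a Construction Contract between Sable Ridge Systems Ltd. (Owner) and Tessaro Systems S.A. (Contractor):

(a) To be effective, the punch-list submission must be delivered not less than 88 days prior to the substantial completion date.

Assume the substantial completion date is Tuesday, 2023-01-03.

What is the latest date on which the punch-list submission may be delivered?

2023-01-03 minus 88 days is 2022-10-07.

2022-10-07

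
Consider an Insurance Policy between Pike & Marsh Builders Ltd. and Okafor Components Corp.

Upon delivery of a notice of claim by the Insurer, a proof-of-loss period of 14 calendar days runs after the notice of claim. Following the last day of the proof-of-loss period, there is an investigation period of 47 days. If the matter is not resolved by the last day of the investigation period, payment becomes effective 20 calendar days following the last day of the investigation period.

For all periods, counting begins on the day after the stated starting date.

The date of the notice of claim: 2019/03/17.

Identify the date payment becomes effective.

2019/06/06

The last day of the proof-of-loss period: 14 calendar days after 2019/03/17 is 2019/03/31.
The last day of the investigation period: 47 calendar days after 2019/03/31 is 2019/05/17.
The date payment becomes effective: 20 calendar days after 2019/05/17 is 2019/06/06.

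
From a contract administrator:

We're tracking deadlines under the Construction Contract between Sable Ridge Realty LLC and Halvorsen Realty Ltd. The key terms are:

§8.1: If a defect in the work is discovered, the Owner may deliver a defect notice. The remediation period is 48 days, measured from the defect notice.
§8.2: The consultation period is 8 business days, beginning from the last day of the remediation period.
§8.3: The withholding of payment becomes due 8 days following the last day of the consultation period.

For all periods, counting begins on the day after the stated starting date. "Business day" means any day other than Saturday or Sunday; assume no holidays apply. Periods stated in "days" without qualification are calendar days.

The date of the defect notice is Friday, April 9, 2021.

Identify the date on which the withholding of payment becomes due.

The last day of the remediation period: 48 calendar days after April 9, 2021 is May 27, 2021.
The last day of the consultation period: 8 business days after Thursday, May 27, 2021, skipping weekends — May 28, May 31, Jun 1, Jun 2, Jun 3, Jun 4, Jun 7, Jun 8 — lands on Tuesday, June 8, 2021.
Adding 8 calendar days to June 8, 2021 gives June 16, 2021, which is the date on which the withholding of payment becomes due.

June 16, 2021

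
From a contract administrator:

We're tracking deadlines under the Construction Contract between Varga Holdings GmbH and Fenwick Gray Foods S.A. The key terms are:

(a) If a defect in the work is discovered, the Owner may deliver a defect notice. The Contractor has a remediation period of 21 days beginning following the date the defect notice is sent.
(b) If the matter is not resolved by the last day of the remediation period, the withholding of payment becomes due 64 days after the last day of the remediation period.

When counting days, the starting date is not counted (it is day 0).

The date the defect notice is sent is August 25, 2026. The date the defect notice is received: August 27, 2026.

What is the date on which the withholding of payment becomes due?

November 18, 2026

The last day of the remediation period: 21 calendar days after August 25, 2026 is September 15, 2026.
The date on which the withholding of payment becomes due: September 15, 2026 + 64 days = November 18, 2026.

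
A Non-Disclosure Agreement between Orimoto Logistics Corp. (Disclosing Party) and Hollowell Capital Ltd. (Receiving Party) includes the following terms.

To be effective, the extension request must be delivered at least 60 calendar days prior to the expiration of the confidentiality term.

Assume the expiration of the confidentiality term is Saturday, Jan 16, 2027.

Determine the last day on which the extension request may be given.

Counting back 60 calendar days from Jan 16, 2027 gives Nov 17, 2026.

Nov 17, 2026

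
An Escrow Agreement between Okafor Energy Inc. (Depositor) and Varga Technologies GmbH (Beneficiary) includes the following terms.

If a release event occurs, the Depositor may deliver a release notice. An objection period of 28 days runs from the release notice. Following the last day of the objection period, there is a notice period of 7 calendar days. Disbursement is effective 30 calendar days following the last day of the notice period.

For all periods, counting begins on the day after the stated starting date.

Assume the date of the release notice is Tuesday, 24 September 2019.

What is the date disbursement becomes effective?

The last day of the objection period: 24 September 2019 + 28 days = 22 October 2019.
The last day of the notice period: 22 October 2019 + 7 days = 29 October 2019.
The date disbursement becomes effective: 29 October 2019 + 30 days = 28 November 2019.

28 November 2019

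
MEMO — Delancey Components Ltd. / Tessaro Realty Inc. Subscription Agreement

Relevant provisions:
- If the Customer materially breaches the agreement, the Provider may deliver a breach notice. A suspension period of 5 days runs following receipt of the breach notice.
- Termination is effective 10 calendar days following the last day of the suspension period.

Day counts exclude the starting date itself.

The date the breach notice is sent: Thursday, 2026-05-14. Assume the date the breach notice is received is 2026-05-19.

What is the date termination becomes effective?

2026-06-03

Adding 5 calendar days to 2026-05-19 gives 2026-05-24, which is the last day of the suspension period.
Adding 10 calendar days to 2026-05-24 gives 2026-06-03, which is the date termination becomes effective.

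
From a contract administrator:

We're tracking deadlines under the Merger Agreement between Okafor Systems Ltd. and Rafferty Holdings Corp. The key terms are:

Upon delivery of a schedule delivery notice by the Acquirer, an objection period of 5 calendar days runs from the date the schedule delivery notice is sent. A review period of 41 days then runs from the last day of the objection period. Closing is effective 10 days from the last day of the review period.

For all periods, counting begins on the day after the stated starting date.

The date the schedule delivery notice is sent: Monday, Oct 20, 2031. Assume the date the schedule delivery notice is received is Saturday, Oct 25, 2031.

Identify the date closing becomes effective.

Dec 15, 2031

The last day of the objection period: Oct 20, 2031 + 5 days = Oct 25, 2031.
Adding 41 calendar days to Oct 25, 2031 gives Dec 5, 2031, which is the last day of the review period.
The date closing becomes effective: 10 calendar days after Dec 5, 2031 is Dec 15, 2031.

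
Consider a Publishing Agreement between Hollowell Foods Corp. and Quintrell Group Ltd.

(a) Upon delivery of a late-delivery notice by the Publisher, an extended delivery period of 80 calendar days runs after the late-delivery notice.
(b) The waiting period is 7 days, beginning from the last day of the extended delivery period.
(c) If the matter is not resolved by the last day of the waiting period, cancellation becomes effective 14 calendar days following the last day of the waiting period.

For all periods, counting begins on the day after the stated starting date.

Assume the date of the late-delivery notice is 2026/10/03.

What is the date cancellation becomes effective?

The last day of the extended delivery period: 80 calendar days after 2026/10/03 is 2026/12/22.
Adding 7 calendar days to 2026/12/22 gives 2026/12/29, which is the last day of the waiting period.
The date cancellation becomes effective: 2026/12/29 + 14 days = 2027/01/12.

2027/01/12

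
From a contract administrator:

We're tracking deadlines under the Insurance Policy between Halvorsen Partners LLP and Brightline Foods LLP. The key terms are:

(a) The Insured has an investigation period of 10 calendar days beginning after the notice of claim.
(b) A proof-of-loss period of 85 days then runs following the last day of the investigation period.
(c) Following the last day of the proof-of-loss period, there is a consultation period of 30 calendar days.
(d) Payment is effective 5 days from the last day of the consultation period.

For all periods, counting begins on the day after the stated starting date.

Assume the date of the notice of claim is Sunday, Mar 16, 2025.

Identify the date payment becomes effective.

Jul 24, 2025

The last day of the investigation period: 10 calendar days after Mar 16, 2025 is Mar 26, 2025.
The last day of the proof-of-loss period: 85 calendar days after Mar 26, 2025 is Jun 19, 2025.
Adding 30 calendar days to Jun 19, 2025 gives Jul 19, 2025, which is the last day of the consultation period.
Adding 5 calendar days to Jul 19, 2025 gives Jul 24, 2025, which is the date payment becomes effective.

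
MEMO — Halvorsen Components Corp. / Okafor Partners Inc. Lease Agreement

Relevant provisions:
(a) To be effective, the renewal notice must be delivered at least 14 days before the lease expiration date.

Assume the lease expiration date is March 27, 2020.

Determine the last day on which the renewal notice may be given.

March 13, 2020

Counting back 14 calendar days from March 27, 2020 gives March 13, 2020.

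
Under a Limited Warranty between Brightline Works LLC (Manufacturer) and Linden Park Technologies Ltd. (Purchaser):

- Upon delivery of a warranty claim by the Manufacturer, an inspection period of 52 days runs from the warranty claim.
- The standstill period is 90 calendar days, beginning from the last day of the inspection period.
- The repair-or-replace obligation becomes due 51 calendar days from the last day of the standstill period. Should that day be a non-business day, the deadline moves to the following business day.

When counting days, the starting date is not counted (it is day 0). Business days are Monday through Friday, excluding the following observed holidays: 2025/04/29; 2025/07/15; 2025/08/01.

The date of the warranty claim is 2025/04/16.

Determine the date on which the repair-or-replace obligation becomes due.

Adding 52 calendar days to 2025/04/16 gives 2025/06/07, which is the last day of the inspection period.
The last day of the standstill period: 90 calendar days after 2025/06/07 is 2025/09/05.
Adding 51 calendar days to 2025/09/05 gives 2025/10/26, which is the date on which the repair-or-replace obligation becomes due. That falls on a Sunday, so it rolls to the next business day, Monday, 2025/10/27.

2025/10/27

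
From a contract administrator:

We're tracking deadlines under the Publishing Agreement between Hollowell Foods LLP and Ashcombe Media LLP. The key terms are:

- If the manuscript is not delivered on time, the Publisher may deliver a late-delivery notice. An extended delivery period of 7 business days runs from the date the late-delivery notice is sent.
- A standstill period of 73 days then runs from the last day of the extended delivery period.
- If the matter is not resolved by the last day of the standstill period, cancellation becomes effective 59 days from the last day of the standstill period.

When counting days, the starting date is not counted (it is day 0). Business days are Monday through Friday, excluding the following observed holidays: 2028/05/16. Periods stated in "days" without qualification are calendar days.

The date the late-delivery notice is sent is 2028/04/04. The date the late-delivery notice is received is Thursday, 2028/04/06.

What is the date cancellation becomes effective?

2028/08/23

From Tuesday, 2028/04/04, 7 business days (Apr 5, Apr 6, Apr 7, Apr 10, Apr 11, Apr 12, Apr 13, skipping weekends) brings us to Thursday, 2028/04/13, which is the last day of the extended delivery period.
The last day of the standstill period: 2028/04/13 + 73 days = 2028/06/25.
The date cancellation becomes effective: 2028/06/25 + 59 days = 2028/08/23.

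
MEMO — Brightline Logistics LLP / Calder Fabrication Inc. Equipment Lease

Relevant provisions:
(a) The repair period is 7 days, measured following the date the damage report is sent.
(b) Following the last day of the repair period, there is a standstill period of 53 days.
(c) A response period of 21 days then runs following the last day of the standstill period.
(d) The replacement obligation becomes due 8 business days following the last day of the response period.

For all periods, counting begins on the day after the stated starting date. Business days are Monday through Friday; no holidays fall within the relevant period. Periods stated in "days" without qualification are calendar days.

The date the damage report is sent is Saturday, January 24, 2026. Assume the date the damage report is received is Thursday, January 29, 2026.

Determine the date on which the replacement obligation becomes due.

The last day of the repair period: January 24, 2026 + 7 days = January 31, 2026.
The last day of the standstill period: January 31, 2026 + 53 days = March 25, 2026.
The last day of the response period: 21 calendar days after March 25, 2026 is April 15, 2026.
From Wednesday, April 15, 2026, 8 business days (Apr 16, Apr 17, Apr 20, Apr 21, Apr 22, Apr 23, Apr 24, Apr 27, skipping weekends) brings us to Monday, April 27, 2026, which is the date on which the replacement obligation becomes due.

April 27, 2026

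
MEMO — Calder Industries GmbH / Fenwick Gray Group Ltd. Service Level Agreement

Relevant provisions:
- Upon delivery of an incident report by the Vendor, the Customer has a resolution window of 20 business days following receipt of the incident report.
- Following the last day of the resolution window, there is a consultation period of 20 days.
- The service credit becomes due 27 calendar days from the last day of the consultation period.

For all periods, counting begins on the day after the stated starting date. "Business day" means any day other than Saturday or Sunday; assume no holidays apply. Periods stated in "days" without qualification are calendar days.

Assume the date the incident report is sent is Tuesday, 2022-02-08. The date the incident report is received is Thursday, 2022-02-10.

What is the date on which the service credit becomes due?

2022-04-26

The last day of the resolution window: counting 20 business days from Thursday, 2022-02-10 (Feb 11, Feb 14, Feb 15, Feb 16, …, Mar 8, Mar 9, Mar 10, skipping weekends) reaches Thursday, 2022-03-10.
The last day of the consultation period: 20 calendar days after 2022-03-10 is 2022-03-30.
The date on which the service credit becomes due: 27 calendar days after 2022-03-30 is 2022-04-26.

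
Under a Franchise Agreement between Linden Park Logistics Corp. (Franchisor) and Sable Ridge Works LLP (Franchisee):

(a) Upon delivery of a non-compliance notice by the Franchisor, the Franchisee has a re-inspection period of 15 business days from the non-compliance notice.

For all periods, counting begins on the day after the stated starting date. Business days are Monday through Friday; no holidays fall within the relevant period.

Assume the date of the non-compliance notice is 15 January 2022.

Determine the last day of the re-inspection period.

4 February 2022

The last day of the re-inspection period: 15 business days after Saturday, 15 January 2022, skipping weekends — Jan 17, Jan 18, Jan 19, Jan 20, …, Feb 2, Feb 3, Feb 4 — lands on Friday, 4 February 2022.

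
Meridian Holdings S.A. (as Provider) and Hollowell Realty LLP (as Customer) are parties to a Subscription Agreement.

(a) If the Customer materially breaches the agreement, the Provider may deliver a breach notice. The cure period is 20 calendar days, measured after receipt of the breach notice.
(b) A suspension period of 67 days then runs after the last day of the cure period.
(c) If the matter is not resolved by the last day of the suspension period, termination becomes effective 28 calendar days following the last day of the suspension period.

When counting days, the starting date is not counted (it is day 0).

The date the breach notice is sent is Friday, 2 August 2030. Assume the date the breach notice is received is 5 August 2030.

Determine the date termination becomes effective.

28 November 2030

The last day of the cure period: 20 calendar days after 5 August 2030 is 25 August 2030.
Adding 67 calendar days to 25 August 2030 gives 31 October 2030, which is the last day of the suspension period.
The date termination becomes effective: 31 October 2030 + 28 days = 28 November 2030.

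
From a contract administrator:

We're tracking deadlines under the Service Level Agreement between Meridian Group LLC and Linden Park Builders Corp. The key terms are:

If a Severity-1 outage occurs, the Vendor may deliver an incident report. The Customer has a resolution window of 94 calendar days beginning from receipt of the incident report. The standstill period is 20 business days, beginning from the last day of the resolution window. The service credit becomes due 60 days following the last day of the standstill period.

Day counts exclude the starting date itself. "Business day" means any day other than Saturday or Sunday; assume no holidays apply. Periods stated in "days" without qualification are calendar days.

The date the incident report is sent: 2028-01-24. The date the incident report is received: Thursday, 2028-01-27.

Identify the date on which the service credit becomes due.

2028-07-25

The last day of the resolution window: 2028-01-27 + 94 days = 2028-04-30.
The last day of the standstill period: counting 20 business days from Sunday, 2028-04-30 (May 1, May 2, May 3, May 4, …, May 24, May 25, May 26, skipping weekends) reaches Friday, 2028-05-26.
The date on which the service credit becomes due: 60 calendar days after 2028-05-26 is 2028-07-25.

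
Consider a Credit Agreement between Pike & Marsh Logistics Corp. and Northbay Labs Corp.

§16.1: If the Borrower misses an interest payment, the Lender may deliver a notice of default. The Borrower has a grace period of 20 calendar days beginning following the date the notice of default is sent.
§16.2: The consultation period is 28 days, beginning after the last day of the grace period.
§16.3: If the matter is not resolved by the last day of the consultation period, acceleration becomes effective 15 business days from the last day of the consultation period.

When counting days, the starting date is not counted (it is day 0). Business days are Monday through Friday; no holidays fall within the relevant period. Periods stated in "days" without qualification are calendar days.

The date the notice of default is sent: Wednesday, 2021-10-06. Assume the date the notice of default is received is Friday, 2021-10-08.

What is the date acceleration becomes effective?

Adding 20 calendar days to 2021-10-06 gives 2021-10-26, which is the last day of the grace period.
The last day of the consultation period: 2021-10-26 + 28 days = 2021-11-23.
The date acceleration becomes effective: counting 15 business days from Tuesday, 2021-11-23 (Nov 24, Nov 25, Nov 26, Nov 29, …, Dec 10, Dec 13, Dec 14, skipping weekends) reaches Tuesday, 2021-12-14.

2021-12-14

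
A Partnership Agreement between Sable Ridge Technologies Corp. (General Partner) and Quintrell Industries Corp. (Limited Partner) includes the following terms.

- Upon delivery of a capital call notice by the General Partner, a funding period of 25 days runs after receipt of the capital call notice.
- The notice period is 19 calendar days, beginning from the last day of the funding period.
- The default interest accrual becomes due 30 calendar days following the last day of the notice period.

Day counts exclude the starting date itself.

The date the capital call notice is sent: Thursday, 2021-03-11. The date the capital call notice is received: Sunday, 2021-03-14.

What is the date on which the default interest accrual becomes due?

2021-05-27

The last day of the funding period: 25 calendar days after 2021-03-14 is 2021-04-08.
Adding 19 calendar days to 2021-04-08 gives 2021-04-27, which is the last day of the notice period.
The date on which the default interest accrual becomes due: 30 calendar days after 2021-04-27 is 2021-05-27.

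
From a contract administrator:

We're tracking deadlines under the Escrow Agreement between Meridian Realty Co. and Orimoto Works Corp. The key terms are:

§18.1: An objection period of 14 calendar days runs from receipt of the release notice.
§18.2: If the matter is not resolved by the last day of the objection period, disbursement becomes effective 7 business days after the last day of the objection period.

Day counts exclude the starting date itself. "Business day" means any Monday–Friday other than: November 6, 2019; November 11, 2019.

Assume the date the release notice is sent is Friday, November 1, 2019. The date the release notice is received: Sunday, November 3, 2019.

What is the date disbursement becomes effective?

November 26, 2019

The last day of the objection period: 14 calendar days after November 3, 2019 is November 17, 2019.
From Sunday, November 17, 2019, 7 business days (Nov 18, Nov 19, Nov 20, Nov 21, Nov 22, Nov 25, Nov 26, skipping weekends) brings us to Tuesday, November 26, 2019, which is the date disbursement becomes effective.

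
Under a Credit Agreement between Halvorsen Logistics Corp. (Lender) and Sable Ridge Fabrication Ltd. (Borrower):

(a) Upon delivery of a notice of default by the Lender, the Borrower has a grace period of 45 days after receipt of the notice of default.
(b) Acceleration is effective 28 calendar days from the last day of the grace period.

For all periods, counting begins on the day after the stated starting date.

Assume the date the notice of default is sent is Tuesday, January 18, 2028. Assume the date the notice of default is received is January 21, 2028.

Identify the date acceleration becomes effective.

April 3, 2028

The last day of the grace period: 45 calendar days after January 21, 2028 is March 6, 2028.
The date acceleration becomes effective: March 6, 2028 + 28 days = April 3, 2028.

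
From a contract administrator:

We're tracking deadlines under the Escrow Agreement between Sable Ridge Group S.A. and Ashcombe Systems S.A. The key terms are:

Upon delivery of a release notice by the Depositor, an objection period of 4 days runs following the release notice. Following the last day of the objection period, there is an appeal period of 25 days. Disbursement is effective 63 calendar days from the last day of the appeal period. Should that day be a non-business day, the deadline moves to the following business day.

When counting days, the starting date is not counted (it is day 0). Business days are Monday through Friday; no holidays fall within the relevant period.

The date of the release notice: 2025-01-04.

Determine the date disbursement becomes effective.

The last day of the objection period: 4 calendar days after 2025-01-04 is 2025-01-08.
The last day of the appeal period: 25 calendar days after 2025-01-08 is 2025-02-02.
Adding 63 calendar days to 2025-02-02 gives 2025-04-06, which is the date disbursement becomes effective. That falls on a Sunday, so it rolls to the next business day, Monday, 2025-04-07.

2025-04-07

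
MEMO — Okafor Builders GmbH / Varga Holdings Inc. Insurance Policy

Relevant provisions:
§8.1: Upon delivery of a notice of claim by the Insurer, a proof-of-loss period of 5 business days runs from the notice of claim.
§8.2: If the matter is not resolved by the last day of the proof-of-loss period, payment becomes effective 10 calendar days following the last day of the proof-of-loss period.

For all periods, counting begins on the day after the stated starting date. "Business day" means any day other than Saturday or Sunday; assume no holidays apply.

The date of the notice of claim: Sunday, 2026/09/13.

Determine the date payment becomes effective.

2026/09/28

The last day of the proof-of-loss period: counting 5 business days from Sunday, 2026/09/13 (Sep 14, Sep 15, Sep 16, Sep 17, Sep 18, skipping weekends) reaches Friday, 2026/09/18.
The date payment becomes effective: 2026/09/18 + 10 days = 2026/09/28.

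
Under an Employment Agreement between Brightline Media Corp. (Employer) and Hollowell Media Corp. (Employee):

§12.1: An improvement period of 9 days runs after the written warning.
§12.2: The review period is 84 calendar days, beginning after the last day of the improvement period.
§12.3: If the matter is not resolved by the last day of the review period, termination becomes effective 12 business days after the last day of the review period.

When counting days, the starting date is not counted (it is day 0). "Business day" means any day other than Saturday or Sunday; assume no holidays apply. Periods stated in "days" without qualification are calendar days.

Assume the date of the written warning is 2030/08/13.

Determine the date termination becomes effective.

Adding 9 calendar days to 2030/08/13 gives 2030/08/22, which is the last day of the improvement period.
The last day of the review period: 84 calendar days after 2030/08/22 is 2030/11/14.
From Thursday, 2030/11/14, 12 business days (Nov 15, Nov 18, Nov 19, Nov 20, …, Nov 28, Nov 29, Dec 2, skipping weekends) brings us to Monday, 2030/12/02, which is the date termination becomes effective.

2030/12/02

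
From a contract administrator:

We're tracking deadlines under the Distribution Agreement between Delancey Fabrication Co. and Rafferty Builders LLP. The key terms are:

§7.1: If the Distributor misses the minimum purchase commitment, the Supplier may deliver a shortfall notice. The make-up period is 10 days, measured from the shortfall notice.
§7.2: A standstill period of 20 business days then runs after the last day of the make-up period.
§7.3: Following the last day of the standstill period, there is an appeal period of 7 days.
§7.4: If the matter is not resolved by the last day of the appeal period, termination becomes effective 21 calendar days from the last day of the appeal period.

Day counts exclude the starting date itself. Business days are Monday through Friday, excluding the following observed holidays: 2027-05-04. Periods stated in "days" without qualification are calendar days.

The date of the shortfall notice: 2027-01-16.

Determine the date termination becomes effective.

The last day of the make-up period: 10 calendar days after 2027-01-16 is 2027-01-26.
The last day of the standstill period: counting 20 business days from Tuesday, 2027-01-26 (Jan 27, Jan 28, Jan 29, Feb 1, …, Feb 19, Feb 22, Feb 23, skipping weekends) reaches Tuesday, 2027-02-23.
The last day of the appeal period: 2027-02-23 + 7 days = 2027-03-02.
The date termination becomes effective: 2027-03-02 + 21 days = 2027-03-23.

2027-03-23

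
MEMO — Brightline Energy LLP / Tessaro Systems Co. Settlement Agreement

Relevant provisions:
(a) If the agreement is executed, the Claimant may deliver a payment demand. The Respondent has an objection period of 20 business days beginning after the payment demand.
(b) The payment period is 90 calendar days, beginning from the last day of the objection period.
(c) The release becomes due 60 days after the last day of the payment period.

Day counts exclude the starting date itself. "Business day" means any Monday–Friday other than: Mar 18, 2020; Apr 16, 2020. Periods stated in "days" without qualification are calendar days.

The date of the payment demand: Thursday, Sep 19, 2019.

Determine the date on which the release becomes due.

The last day of the objection period: counting 20 business days from Thursday, Sep 19, 2019 (Sep 20, Sep 23, Sep 24, Sep 25, …, Oct 15, Oct 16, Oct 17, skipping weekends) reaches Thursday, Oct 17, 2019.
The last day of the payment period: Oct 17, 2019 + 90 days = Jan 15, 2020.
Adding 60 calendar days to Jan 15, 2020 gives Mar 15, 2020, which is the date on which the release becomes due.

Mar 15, 2020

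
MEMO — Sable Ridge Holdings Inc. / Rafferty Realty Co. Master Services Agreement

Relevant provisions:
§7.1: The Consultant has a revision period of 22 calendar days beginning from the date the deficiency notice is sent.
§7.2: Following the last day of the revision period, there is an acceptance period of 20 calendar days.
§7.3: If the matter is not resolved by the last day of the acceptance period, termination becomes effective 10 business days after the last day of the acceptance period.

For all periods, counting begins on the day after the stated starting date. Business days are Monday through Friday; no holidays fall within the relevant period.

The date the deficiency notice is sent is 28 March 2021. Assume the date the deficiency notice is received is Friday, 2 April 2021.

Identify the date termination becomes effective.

21 May 2021

The last day of the revision period: 28 March 2021 + 22 days = 19 April 2021.
The last day of the acceptance period: 19 April 2021 + 20 days = 9 May 2021.
The date termination becomes effective: 10 business days after Sunday, 9 May 2021, skipping weekends — May 10, May 11, May 12, May 13, May 14, May 17, May 18, May 19, May 20, May 21 — lands on Friday, 21 May 2021.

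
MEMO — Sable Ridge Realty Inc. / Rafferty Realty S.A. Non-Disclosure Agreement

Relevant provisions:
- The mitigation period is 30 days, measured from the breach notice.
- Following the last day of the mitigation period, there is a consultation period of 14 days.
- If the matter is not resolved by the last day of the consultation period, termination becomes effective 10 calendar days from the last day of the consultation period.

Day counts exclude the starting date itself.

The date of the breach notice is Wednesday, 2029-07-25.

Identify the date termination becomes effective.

Adding 30 calendar days to 2029-07-25 gives 2029-08-24, which is the last day of the mitigation period.
The last day of the consultation period: 2029-08-24 + 14 days = 2029-09-07.
Adding 10 calendar days to 2029-09-07 gives 2029-09-17, which is the date termination becomes effective.

2029-09-17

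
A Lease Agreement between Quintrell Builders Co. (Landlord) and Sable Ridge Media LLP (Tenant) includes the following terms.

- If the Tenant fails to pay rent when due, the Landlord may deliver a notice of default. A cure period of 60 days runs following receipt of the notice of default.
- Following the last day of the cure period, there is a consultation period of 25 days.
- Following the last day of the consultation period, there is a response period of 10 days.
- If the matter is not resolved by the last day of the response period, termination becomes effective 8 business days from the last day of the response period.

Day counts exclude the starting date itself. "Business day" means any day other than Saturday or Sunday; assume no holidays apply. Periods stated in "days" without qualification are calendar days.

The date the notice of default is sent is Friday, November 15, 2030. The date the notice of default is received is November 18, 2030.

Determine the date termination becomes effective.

March 5, 2031

The last day of the cure period: November 18, 2030 + 60 days = January 17, 2031.
The last day of the consultation period: January 17, 2031 + 25 days = February 11, 2031.
Adding 10 calendar days to February 11, 2031 gives February 21, 2031, which is the last day of the response period.
From Friday, February 21, 2031, 8 business days (Feb 24, Feb 25, Feb 26, Feb 27, Feb 28, Mar 3, Mar 4, Mar 5, skipping weekends) brings us to Wednesday, March 5, 2031, which is the date termination becomes effective.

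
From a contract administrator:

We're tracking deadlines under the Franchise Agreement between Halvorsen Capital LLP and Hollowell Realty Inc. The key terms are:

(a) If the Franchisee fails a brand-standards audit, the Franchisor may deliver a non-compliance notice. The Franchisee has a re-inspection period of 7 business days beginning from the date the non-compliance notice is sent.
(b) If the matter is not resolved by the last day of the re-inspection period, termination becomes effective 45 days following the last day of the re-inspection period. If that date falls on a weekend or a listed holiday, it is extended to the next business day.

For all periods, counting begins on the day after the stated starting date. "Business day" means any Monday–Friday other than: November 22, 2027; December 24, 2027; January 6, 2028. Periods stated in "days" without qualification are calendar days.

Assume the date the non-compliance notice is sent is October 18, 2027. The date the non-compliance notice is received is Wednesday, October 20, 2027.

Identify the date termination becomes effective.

December 13, 2027

The last day of the re-inspection period: counting 7 business days from Monday, October 18, 2027 (Oct 19, Oct 20, Oct 21, Oct 22, Oct 25, Oct 26, Oct 27, skipping weekends) reaches Wednesday, October 27, 2027.
The date termination becomes effective: October 27, 2027 + 45 days = December 11, 2027. That falls on a Saturday, so it rolls to the next business day, Monday, December 13, 2027.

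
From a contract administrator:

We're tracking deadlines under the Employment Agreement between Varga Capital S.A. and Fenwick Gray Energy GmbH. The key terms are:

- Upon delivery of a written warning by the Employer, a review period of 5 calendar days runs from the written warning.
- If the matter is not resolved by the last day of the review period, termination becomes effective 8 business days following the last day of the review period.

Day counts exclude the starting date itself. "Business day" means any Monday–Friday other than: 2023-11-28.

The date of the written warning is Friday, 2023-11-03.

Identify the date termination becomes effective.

2023-11-20

The last day of the review period: 2023-11-03 + 5 days = 2023-11-08.
The date termination becomes effective: counting 8 business days from Wednesday, 2023-11-08 (Nov 9, Nov 10, Nov 13, Nov 14, Nov 15, Nov 16, Nov 17, Nov 20, skipping weekends) reaches Monday, 2023-11-20.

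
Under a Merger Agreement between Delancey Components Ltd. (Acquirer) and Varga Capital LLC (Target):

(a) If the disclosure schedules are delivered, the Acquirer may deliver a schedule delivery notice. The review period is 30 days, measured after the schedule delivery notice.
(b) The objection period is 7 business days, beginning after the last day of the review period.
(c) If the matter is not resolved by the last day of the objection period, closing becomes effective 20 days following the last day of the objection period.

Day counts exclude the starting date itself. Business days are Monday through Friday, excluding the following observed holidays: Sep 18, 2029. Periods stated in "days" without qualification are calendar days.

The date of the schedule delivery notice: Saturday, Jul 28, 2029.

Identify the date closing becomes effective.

The last day of the review period: Jul 28, 2029 + 30 days = Aug 27, 2029.
The last day of the objection period: counting 7 business days from Monday, Aug 27, 2029 (Aug 28, Aug 29, Aug 30, Aug 31, Sep 3, Sep 4, Sep 5, skipping weekends) reaches Wednesday, Sep 5, 2029.
Adding 20 calendar days to Sep 5, 2029 gives Sep 25, 2029, which is the date closing becomes effective.

Sep 25, 2029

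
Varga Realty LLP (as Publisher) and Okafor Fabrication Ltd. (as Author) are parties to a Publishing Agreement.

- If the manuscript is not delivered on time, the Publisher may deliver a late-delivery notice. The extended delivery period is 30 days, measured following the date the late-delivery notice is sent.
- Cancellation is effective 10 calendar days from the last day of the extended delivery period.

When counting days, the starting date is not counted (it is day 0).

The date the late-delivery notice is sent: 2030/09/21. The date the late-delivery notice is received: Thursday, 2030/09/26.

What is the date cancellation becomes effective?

The last day of the extended delivery period: 2030/09/21 + 30 days = 2030/10/21.
The date cancellation becomes effective: 2030/10/21 + 10 days = 2030/10/31.

2030/10/31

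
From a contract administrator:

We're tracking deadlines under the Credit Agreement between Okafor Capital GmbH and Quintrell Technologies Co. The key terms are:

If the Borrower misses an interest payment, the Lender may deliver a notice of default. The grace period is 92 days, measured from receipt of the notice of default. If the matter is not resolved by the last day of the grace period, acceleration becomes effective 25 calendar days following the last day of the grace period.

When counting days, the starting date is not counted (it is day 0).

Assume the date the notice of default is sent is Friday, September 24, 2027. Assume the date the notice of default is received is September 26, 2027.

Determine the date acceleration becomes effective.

Adding 92 calendar days to September 26, 2027 gives December 27, 2027, which is the last day of the grace period.
Adding 25 calendar days to December 27, 2027 gives January 21, 2028, which is the date acceleration becomes effective.

January 21, 2028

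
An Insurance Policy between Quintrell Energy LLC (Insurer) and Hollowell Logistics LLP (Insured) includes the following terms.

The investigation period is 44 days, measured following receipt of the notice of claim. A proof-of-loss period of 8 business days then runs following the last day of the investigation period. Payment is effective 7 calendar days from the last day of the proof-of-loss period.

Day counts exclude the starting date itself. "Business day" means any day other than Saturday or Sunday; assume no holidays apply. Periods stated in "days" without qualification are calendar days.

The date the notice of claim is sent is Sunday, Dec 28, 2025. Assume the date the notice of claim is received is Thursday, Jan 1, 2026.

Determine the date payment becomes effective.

Mar 4, 2026

The last day of the investigation period: 44 calendar days after Jan 1, 2026 is Feb 14, 2026.
The last day of the proof-of-loss period: 8 business days after Saturday, Feb 14, 2026, skipping weekends — Feb 16, Feb 17, Feb 18, Feb 19, Feb 20, Feb 23, Feb 24, Feb 25 — lands on Wednesday, Feb 25, 2026.
Adding 7 calendar days to Feb 25, 2026 gives Mar 4, 2026, which is the date payment becomes effective.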